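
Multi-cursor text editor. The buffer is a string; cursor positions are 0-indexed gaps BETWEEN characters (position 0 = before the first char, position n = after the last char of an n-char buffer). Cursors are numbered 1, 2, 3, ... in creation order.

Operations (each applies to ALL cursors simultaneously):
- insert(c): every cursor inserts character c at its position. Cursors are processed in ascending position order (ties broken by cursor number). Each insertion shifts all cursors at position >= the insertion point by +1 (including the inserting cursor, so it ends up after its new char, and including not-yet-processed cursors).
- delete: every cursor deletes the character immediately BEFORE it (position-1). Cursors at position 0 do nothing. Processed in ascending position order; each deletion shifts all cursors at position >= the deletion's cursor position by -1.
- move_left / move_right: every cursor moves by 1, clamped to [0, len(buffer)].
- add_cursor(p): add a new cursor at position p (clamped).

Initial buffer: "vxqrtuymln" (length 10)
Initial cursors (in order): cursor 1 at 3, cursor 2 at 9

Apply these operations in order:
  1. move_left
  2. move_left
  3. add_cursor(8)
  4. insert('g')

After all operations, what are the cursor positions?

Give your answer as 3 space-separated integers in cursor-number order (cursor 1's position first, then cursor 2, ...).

Answer: 2 9 11

Derivation:
After op 1 (move_left): buffer="vxqrtuymln" (len 10), cursors c1@2 c2@8, authorship ..........
After op 2 (move_left): buffer="vxqrtuymln" (len 10), cursors c1@1 c2@7, authorship ..........
After op 3 (add_cursor(8)): buffer="vxqrtuymln" (len 10), cursors c1@1 c2@7 c3@8, authorship ..........
After op 4 (insert('g')): buffer="vgxqrtuygmgln" (len 13), cursors c1@2 c2@9 c3@11, authorship .1......2.3..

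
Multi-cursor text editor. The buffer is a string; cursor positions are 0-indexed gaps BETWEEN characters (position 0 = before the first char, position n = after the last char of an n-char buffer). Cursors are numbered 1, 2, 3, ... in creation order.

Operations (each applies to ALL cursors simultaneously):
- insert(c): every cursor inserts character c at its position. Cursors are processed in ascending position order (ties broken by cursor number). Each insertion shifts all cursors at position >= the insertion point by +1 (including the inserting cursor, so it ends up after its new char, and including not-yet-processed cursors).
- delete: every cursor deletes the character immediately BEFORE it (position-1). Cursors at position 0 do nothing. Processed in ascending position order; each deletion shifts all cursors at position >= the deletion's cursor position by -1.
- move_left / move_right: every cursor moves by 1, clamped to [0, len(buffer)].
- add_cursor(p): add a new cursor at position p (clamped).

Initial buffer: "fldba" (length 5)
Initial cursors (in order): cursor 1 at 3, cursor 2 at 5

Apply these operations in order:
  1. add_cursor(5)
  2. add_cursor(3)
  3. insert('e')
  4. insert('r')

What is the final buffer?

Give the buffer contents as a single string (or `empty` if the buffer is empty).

Answer: fldeerrbaeerr

Derivation:
After op 1 (add_cursor(5)): buffer="fldba" (len 5), cursors c1@3 c2@5 c3@5, authorship .....
After op 2 (add_cursor(3)): buffer="fldba" (len 5), cursors c1@3 c4@3 c2@5 c3@5, authorship .....
After op 3 (insert('e')): buffer="fldeebaee" (len 9), cursors c1@5 c4@5 c2@9 c3@9, authorship ...14..23
After op 4 (insert('r')): buffer="fldeerrbaeerr" (len 13), cursors c1@7 c4@7 c2@13 c3@13, authorship ...1414..2323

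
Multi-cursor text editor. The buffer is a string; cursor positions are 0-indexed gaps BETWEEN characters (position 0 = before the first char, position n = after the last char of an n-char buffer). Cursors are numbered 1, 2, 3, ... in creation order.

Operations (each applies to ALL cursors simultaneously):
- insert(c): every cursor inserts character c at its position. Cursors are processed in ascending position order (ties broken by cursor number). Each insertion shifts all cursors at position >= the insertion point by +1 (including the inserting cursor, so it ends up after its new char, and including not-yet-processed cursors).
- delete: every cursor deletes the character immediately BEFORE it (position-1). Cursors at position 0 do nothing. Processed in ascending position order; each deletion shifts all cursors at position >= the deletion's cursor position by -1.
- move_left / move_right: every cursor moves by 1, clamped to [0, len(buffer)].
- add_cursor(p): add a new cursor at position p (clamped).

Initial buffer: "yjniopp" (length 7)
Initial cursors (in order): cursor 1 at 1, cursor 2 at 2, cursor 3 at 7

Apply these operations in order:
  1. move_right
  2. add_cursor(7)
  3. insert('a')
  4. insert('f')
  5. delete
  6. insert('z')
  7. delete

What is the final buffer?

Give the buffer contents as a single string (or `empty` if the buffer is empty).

After op 1 (move_right): buffer="yjniopp" (len 7), cursors c1@2 c2@3 c3@7, authorship .......
After op 2 (add_cursor(7)): buffer="yjniopp" (len 7), cursors c1@2 c2@3 c3@7 c4@7, authorship .......
After op 3 (insert('a')): buffer="yjanaioppaa" (len 11), cursors c1@3 c2@5 c3@11 c4@11, authorship ..1.2....34
After op 4 (insert('f')): buffer="yjafnafioppaaff" (len 15), cursors c1@4 c2@7 c3@15 c4@15, authorship ..11.22....3434
After op 5 (delete): buffer="yjanaioppaa" (len 11), cursors c1@3 c2@5 c3@11 c4@11, authorship ..1.2....34
After op 6 (insert('z')): buffer="yjaznazioppaazz" (len 15), cursors c1@4 c2@7 c3@15 c4@15, authorship ..11.22....3434
After op 7 (delete): buffer="yjanaioppaa" (len 11), cursors c1@3 c2@5 c3@11 c4@11, authorship ..1.2....34

Answer: yjanaioppaa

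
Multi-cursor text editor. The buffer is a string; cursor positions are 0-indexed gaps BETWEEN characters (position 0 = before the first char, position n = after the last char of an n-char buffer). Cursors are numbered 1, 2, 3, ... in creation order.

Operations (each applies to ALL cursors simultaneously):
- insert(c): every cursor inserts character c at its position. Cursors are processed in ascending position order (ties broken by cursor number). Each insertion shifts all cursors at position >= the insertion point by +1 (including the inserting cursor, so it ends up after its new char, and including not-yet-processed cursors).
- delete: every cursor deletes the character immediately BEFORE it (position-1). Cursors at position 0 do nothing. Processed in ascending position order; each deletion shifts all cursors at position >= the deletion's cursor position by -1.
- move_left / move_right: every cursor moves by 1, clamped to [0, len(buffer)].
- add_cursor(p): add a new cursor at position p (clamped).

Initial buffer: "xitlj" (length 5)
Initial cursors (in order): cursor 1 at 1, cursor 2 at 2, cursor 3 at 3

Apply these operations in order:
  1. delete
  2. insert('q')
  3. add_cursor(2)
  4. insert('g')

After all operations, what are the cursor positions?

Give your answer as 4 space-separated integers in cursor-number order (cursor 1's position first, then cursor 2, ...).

After op 1 (delete): buffer="lj" (len 2), cursors c1@0 c2@0 c3@0, authorship ..
After op 2 (insert('q')): buffer="qqqlj" (len 5), cursors c1@3 c2@3 c3@3, authorship 123..
After op 3 (add_cursor(2)): buffer="qqqlj" (len 5), cursors c4@2 c1@3 c2@3 c3@3, authorship 123..
After op 4 (insert('g')): buffer="qqgqggglj" (len 9), cursors c4@3 c1@7 c2@7 c3@7, authorship 1243123..

Answer: 7 7 7 3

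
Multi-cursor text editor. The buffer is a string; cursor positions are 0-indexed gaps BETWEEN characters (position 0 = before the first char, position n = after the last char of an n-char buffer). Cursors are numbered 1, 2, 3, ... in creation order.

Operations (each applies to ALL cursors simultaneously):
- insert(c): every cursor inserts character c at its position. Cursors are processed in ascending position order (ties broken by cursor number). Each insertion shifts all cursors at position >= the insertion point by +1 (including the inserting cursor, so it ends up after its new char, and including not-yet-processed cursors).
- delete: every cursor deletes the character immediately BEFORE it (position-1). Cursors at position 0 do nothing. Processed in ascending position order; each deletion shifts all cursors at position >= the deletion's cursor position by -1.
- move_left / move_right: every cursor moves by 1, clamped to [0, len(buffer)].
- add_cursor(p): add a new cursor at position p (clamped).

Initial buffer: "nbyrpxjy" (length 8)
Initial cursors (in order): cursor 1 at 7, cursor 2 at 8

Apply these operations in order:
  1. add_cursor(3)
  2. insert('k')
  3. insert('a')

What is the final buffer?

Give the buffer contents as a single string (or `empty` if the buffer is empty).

After op 1 (add_cursor(3)): buffer="nbyrpxjy" (len 8), cursors c3@3 c1@7 c2@8, authorship ........
After op 2 (insert('k')): buffer="nbykrpxjkyk" (len 11), cursors c3@4 c1@9 c2@11, authorship ...3....1.2
After op 3 (insert('a')): buffer="nbykarpxjkayka" (len 14), cursors c3@5 c1@11 c2@14, authorship ...33....11.22

Answer: nbykarpxjkayka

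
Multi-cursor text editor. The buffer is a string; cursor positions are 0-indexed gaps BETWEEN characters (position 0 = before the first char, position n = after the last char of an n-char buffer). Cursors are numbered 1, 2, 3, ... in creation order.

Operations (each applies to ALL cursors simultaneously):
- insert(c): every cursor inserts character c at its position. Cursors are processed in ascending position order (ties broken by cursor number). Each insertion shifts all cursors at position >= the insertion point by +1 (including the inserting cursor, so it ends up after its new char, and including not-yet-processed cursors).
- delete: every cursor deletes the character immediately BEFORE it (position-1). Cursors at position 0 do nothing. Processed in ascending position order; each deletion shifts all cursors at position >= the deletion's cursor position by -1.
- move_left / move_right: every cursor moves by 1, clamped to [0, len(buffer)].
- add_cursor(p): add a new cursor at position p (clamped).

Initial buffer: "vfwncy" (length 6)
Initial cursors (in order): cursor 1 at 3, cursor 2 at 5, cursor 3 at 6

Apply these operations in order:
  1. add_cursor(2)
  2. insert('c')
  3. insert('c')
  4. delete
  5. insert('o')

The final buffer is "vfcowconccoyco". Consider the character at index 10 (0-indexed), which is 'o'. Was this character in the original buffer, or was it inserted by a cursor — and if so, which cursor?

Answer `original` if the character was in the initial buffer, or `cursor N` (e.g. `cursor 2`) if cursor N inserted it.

After op 1 (add_cursor(2)): buffer="vfwncy" (len 6), cursors c4@2 c1@3 c2@5 c3@6, authorship ......
After op 2 (insert('c')): buffer="vfcwcnccyc" (len 10), cursors c4@3 c1@5 c2@8 c3@10, authorship ..4.1..2.3
After op 3 (insert('c')): buffer="vfccwccncccycc" (len 14), cursors c4@4 c1@7 c2@11 c3@14, authorship ..44.11..22.33
After op 4 (delete): buffer="vfcwcnccyc" (len 10), cursors c4@3 c1@5 c2@8 c3@10, authorship ..4.1..2.3
After op 5 (insert('o')): buffer="vfcowconccoyco" (len 14), cursors c4@4 c1@7 c2@11 c3@14, authorship ..44.11..22.33
Authorship (.=original, N=cursor N): . . 4 4 . 1 1 . . 2 2 . 3 3
Index 10: author = 2

Answer: cursor 2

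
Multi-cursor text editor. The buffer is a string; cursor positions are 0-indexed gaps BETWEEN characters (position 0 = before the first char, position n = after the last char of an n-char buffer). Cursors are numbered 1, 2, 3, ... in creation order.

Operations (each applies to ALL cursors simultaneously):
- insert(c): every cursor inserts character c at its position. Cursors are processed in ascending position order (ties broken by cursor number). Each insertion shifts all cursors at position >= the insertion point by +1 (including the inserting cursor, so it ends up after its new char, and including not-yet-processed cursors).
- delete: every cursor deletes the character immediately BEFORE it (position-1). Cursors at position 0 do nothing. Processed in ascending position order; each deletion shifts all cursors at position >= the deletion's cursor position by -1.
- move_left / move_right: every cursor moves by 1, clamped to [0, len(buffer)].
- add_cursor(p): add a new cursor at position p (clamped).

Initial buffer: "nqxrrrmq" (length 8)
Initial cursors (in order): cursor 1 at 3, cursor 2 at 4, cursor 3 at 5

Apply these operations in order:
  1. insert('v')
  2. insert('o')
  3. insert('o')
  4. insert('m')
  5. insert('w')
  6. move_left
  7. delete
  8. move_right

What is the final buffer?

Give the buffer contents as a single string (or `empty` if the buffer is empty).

Answer: nqxvoowrvoowrvoowrmq

Derivation:
After op 1 (insert('v')): buffer="nqxvrvrvrmq" (len 11), cursors c1@4 c2@6 c3@8, authorship ...1.2.3...
After op 2 (insert('o')): buffer="nqxvorvorvormq" (len 14), cursors c1@5 c2@8 c3@11, authorship ...11.22.33...
After op 3 (insert('o')): buffer="nqxvoorvoorvoormq" (len 17), cursors c1@6 c2@10 c3@14, authorship ...111.222.333...
After op 4 (insert('m')): buffer="nqxvoomrvoomrvoomrmq" (len 20), cursors c1@7 c2@12 c3@17, authorship ...1111.2222.3333...
After op 5 (insert('w')): buffer="nqxvoomwrvoomwrvoomwrmq" (len 23), cursors c1@8 c2@14 c3@20, authorship ...11111.22222.33333...
After op 6 (move_left): buffer="nqxvoomwrvoomwrvoomwrmq" (len 23), cursors c1@7 c2@13 c3@19, authorship ...11111.22222.33333...
After op 7 (delete): buffer="nqxvoowrvoowrvoowrmq" (len 20), cursors c1@6 c2@11 c3@16, authorship ...1111.2222.3333...
After op 8 (move_right): buffer="nqxvoowrvoowrvoowrmq" (len 20), cursors c1@7 c2@12 c3@17, authorship ...1111.2222.3333...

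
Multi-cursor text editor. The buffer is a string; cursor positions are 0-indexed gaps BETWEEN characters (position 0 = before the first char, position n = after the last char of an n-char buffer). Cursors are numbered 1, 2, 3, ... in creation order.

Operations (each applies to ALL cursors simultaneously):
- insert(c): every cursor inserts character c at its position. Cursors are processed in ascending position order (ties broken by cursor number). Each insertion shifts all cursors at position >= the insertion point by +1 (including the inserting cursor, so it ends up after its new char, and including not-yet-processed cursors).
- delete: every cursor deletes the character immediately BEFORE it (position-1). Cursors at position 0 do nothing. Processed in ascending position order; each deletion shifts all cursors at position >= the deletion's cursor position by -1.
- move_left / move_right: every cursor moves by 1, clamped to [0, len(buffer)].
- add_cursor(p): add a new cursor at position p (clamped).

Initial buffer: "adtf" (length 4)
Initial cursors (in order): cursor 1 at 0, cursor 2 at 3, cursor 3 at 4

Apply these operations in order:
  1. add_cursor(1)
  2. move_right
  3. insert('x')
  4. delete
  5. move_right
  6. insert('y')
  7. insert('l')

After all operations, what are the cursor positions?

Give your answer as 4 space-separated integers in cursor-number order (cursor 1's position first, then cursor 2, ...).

After op 1 (add_cursor(1)): buffer="adtf" (len 4), cursors c1@0 c4@1 c2@3 c3@4, authorship ....
After op 2 (move_right): buffer="adtf" (len 4), cursors c1@1 c4@2 c2@4 c3@4, authorship ....
After op 3 (insert('x')): buffer="axdxtfxx" (len 8), cursors c1@2 c4@4 c2@8 c3@8, authorship .1.4..23
After op 4 (delete): buffer="adtf" (len 4), cursors c1@1 c4@2 c2@4 c3@4, authorship ....
After op 5 (move_right): buffer="adtf" (len 4), cursors c1@2 c4@3 c2@4 c3@4, authorship ....
After op 6 (insert('y')): buffer="adytyfyy" (len 8), cursors c1@3 c4@5 c2@8 c3@8, authorship ..1.4.23
After op 7 (insert('l')): buffer="adyltylfyyll" (len 12), cursors c1@4 c4@7 c2@12 c3@12, authorship ..11.44.2323

Answer: 4 12 12 7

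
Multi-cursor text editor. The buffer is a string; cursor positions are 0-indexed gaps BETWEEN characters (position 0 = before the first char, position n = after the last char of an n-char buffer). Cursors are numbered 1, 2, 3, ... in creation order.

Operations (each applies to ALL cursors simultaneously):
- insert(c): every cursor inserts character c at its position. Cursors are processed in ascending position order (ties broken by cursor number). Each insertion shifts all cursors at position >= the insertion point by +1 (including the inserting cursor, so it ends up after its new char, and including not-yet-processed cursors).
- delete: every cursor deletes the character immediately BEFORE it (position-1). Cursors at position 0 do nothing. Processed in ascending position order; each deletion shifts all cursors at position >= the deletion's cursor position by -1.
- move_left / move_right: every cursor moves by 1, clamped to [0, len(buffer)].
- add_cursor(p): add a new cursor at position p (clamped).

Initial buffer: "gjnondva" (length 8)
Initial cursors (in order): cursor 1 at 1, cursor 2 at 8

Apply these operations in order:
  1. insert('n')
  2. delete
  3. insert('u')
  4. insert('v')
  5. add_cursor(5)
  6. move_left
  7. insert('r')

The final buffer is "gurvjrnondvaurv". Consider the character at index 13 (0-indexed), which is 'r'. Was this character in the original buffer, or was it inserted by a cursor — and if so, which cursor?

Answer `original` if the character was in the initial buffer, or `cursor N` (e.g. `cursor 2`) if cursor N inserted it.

Answer: cursor 2

Derivation:
After op 1 (insert('n')): buffer="gnjnondvan" (len 10), cursors c1@2 c2@10, authorship .1.......2
After op 2 (delete): buffer="gjnondva" (len 8), cursors c1@1 c2@8, authorship ........
After op 3 (insert('u')): buffer="gujnondvau" (len 10), cursors c1@2 c2@10, authorship .1.......2
After op 4 (insert('v')): buffer="guvjnondvauv" (len 12), cursors c1@3 c2@12, authorship .11.......22
After op 5 (add_cursor(5)): buffer="guvjnondvauv" (len 12), cursors c1@3 c3@5 c2@12, authorship .11.......22
After op 6 (move_left): buffer="guvjnondvauv" (len 12), cursors c1@2 c3@4 c2@11, authorship .11.......22
After op 7 (insert('r')): buffer="gurvjrnondvaurv" (len 15), cursors c1@3 c3@6 c2@14, authorship .111.3......222
Authorship (.=original, N=cursor N): . 1 1 1 . 3 . . . . . . 2 2 2
Index 13: author = 2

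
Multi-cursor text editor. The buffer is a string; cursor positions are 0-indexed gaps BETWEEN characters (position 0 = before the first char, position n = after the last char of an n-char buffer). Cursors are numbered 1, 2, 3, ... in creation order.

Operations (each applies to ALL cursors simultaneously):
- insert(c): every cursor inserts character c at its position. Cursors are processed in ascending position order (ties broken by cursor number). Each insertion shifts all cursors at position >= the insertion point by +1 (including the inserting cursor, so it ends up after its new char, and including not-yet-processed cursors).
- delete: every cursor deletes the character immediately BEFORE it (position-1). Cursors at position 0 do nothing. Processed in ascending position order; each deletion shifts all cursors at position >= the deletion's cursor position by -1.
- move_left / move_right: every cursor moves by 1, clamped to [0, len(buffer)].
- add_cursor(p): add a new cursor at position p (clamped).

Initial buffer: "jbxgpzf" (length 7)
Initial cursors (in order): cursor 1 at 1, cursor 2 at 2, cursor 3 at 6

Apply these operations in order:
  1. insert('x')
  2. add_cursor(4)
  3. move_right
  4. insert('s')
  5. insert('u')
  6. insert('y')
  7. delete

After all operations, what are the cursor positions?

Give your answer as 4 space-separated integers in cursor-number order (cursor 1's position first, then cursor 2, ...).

Answer: 5 11 18 11

Derivation:
After op 1 (insert('x')): buffer="jxbxxgpzxf" (len 10), cursors c1@2 c2@4 c3@9, authorship .1.2....3.
After op 2 (add_cursor(4)): buffer="jxbxxgpzxf" (len 10), cursors c1@2 c2@4 c4@4 c3@9, authorship .1.2....3.
After op 3 (move_right): buffer="jxbxxgpzxf" (len 10), cursors c1@3 c2@5 c4@5 c3@10, authorship .1.2....3.
After op 4 (insert('s')): buffer="jxbsxxssgpzxfs" (len 14), cursors c1@4 c2@8 c4@8 c3@14, authorship .1.12.24...3.3
After op 5 (insert('u')): buffer="jxbsuxxssuugpzxfsu" (len 18), cursors c1@5 c2@11 c4@11 c3@18, authorship .1.112.2424...3.33
After op 6 (insert('y')): buffer="jxbsuyxxssuuyygpzxfsuy" (len 22), cursors c1@6 c2@14 c4@14 c3@22, authorship .1.1112.242424...3.333
After op 7 (delete): buffer="jxbsuxxssuugpzxfsu" (len 18), cursors c1@5 c2@11 c4@11 c3@18, authorship .1.112.2424...3.33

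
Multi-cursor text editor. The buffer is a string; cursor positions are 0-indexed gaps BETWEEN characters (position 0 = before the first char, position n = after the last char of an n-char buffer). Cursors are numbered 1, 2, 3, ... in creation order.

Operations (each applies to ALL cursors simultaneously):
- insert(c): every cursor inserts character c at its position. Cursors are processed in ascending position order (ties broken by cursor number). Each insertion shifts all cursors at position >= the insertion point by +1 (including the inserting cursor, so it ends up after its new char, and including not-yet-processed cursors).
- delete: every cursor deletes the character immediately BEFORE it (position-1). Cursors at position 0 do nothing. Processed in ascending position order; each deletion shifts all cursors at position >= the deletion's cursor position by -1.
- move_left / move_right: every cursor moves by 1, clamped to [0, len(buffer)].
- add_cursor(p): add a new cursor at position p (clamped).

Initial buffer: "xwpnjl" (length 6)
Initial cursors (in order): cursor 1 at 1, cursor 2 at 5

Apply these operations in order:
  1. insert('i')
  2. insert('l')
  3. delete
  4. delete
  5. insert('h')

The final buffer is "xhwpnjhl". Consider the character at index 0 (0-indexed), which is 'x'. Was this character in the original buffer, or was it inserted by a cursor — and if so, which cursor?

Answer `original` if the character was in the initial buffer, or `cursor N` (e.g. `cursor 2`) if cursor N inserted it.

After op 1 (insert('i')): buffer="xiwpnjil" (len 8), cursors c1@2 c2@7, authorship .1....2.
After op 2 (insert('l')): buffer="xilwpnjill" (len 10), cursors c1@3 c2@9, authorship .11....22.
After op 3 (delete): buffer="xiwpnjil" (len 8), cursors c1@2 c2@7, authorship .1....2.
After op 4 (delete): buffer="xwpnjl" (len 6), cursors c1@1 c2@5, authorship ......
After op 5 (insert('h')): buffer="xhwpnjhl" (len 8), cursors c1@2 c2@7, authorship .1....2.
Authorship (.=original, N=cursor N): . 1 . . . . 2 .
Index 0: author = original

Answer: original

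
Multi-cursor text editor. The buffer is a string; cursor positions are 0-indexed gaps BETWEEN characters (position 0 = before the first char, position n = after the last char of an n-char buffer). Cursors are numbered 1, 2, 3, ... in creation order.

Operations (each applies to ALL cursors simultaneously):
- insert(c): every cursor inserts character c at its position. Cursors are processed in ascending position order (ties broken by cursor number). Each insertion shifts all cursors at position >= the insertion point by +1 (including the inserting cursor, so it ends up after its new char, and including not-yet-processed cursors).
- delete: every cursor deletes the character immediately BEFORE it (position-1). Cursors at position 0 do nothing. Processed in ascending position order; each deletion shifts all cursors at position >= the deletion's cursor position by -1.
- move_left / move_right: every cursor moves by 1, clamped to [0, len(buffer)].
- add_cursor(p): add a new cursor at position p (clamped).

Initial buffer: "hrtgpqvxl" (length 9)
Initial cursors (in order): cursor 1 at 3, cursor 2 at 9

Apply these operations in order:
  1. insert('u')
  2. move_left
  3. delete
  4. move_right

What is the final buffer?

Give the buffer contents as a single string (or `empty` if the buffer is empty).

Answer: hrugpqvxu

Derivation:
After op 1 (insert('u')): buffer="hrtugpqvxlu" (len 11), cursors c1@4 c2@11, authorship ...1......2
After op 2 (move_left): buffer="hrtugpqvxlu" (len 11), cursors c1@3 c2@10, authorship ...1......2
After op 3 (delete): buffer="hrugpqvxu" (len 9), cursors c1@2 c2@8, authorship ..1.....2
After op 4 (move_right): buffer="hrugpqvxu" (len 9), cursors c1@3 c2@9, authorship ..1.....2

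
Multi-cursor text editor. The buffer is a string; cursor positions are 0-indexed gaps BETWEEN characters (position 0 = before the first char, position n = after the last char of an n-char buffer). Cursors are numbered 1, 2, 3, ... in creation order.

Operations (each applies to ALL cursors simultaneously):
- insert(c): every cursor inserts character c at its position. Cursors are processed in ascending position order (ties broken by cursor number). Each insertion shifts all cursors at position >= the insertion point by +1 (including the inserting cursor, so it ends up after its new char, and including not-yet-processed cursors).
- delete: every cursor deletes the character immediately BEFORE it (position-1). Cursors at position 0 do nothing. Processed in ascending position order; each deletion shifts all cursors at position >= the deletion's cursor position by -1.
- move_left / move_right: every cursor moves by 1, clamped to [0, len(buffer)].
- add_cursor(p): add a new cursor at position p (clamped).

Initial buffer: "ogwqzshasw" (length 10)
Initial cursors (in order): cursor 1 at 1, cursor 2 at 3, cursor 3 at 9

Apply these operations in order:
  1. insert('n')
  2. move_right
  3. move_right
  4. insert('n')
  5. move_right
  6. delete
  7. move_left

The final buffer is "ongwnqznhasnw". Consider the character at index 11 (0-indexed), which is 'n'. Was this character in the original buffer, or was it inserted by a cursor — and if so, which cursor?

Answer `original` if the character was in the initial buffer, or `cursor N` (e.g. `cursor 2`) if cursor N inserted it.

After op 1 (insert('n')): buffer="ongwnqzshasnw" (len 13), cursors c1@2 c2@5 c3@12, authorship .1..2......3.
After op 2 (move_right): buffer="ongwnqzshasnw" (len 13), cursors c1@3 c2@6 c3@13, authorship .1..2......3.
After op 3 (move_right): buffer="ongwnqzshasnw" (len 13), cursors c1@4 c2@7 c3@13, authorship .1..2......3.
After op 4 (insert('n')): buffer="ongwnnqznshasnwn" (len 16), cursors c1@5 c2@9 c3@16, authorship .1..12..2....3.3
After op 5 (move_right): buffer="ongwnnqznshasnwn" (len 16), cursors c1@6 c2@10 c3@16, authorship .1..12..2....3.3
After op 6 (delete): buffer="ongwnqznhasnw" (len 13), cursors c1@5 c2@8 c3@13, authorship .1..1..2...3.
After op 7 (move_left): buffer="ongwnqznhasnw" (len 13), cursors c1@4 c2@7 c3@12, authorship .1..1..2...3.
Authorship (.=original, N=cursor N): . 1 . . 1 . . 2 . . . 3 .
Index 11: author = 3

Answer: cursor 3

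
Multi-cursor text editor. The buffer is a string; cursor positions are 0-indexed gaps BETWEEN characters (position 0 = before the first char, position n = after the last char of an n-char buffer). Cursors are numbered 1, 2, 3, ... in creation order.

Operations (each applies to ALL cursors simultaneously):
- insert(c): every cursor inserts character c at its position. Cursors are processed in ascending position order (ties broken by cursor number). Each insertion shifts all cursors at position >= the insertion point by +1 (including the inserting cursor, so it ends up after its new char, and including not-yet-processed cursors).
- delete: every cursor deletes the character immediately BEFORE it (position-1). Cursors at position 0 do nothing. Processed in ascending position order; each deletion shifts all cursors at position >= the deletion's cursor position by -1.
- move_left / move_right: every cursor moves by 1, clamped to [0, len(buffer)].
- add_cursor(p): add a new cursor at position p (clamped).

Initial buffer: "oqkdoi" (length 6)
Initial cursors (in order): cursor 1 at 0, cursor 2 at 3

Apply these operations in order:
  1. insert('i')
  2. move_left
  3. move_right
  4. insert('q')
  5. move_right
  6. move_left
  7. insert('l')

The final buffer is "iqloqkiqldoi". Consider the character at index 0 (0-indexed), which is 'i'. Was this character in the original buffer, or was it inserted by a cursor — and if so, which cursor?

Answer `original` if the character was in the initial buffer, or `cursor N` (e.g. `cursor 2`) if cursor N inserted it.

After op 1 (insert('i')): buffer="ioqkidoi" (len 8), cursors c1@1 c2@5, authorship 1...2...
After op 2 (move_left): buffer="ioqkidoi" (len 8), cursors c1@0 c2@4, authorship 1...2...
After op 3 (move_right): buffer="ioqkidoi" (len 8), cursors c1@1 c2@5, authorship 1...2...
After op 4 (insert('q')): buffer="iqoqkiqdoi" (len 10), cursors c1@2 c2@7, authorship 11...22...
After op 5 (move_right): buffer="iqoqkiqdoi" (len 10), cursors c1@3 c2@8, authorship 11...22...
After op 6 (move_left): buffer="iqoqkiqdoi" (len 10), cursors c1@2 c2@7, authorship 11...22...
After op 7 (insert('l')): buffer="iqloqkiqldoi" (len 12), cursors c1@3 c2@9, authorship 111...222...
Authorship (.=original, N=cursor N): 1 1 1 . . . 2 2 2 . . .
Index 0: author = 1

Answer: cursor 1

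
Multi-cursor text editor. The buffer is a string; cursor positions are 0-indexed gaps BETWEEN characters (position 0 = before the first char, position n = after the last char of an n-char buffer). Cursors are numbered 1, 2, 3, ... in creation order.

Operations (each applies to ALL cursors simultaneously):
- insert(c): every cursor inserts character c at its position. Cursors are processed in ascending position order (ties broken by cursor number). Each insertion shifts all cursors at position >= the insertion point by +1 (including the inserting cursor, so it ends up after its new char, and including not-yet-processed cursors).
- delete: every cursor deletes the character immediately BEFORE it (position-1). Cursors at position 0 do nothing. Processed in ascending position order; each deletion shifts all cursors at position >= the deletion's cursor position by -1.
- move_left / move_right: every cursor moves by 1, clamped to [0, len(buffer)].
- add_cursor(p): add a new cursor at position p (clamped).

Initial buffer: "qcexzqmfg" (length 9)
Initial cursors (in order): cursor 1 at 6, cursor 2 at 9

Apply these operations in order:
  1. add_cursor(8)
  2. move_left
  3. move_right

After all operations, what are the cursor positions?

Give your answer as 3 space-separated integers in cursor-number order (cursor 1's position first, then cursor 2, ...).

After op 1 (add_cursor(8)): buffer="qcexzqmfg" (len 9), cursors c1@6 c3@8 c2@9, authorship .........
After op 2 (move_left): buffer="qcexzqmfg" (len 9), cursors c1@5 c3@7 c2@8, authorship .........
After op 3 (move_right): buffer="qcexzqmfg" (len 9), cursors c1@6 c3@8 c2@9, authorship .........

Answer: 6 9 8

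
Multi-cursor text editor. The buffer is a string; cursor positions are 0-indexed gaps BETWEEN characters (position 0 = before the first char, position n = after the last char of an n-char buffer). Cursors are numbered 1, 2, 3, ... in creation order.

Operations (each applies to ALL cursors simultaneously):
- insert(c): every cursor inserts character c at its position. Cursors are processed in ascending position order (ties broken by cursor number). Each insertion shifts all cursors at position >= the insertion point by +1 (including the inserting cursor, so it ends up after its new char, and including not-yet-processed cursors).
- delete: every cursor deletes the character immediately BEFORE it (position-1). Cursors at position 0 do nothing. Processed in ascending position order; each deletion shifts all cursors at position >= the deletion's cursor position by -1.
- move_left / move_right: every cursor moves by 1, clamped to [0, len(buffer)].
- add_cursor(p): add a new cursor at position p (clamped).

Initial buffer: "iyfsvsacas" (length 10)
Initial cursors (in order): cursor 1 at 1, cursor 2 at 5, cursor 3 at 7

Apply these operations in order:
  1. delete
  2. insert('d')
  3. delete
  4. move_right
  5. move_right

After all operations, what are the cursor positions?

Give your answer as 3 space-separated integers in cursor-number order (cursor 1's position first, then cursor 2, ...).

After op 1 (delete): buffer="yfsscas" (len 7), cursors c1@0 c2@3 c3@4, authorship .......
After op 2 (insert('d')): buffer="dyfsdsdcas" (len 10), cursors c1@1 c2@5 c3@7, authorship 1...2.3...
After op 3 (delete): buffer="yfsscas" (len 7), cursors c1@0 c2@3 c3@4, authorship .......
After op 4 (move_right): buffer="yfsscas" (len 7), cursors c1@1 c2@4 c3@5, authorship .......
After op 5 (move_right): buffer="yfsscas" (len 7), cursors c1@2 c2@5 c3@6, authorship .......

Answer: 2 5 6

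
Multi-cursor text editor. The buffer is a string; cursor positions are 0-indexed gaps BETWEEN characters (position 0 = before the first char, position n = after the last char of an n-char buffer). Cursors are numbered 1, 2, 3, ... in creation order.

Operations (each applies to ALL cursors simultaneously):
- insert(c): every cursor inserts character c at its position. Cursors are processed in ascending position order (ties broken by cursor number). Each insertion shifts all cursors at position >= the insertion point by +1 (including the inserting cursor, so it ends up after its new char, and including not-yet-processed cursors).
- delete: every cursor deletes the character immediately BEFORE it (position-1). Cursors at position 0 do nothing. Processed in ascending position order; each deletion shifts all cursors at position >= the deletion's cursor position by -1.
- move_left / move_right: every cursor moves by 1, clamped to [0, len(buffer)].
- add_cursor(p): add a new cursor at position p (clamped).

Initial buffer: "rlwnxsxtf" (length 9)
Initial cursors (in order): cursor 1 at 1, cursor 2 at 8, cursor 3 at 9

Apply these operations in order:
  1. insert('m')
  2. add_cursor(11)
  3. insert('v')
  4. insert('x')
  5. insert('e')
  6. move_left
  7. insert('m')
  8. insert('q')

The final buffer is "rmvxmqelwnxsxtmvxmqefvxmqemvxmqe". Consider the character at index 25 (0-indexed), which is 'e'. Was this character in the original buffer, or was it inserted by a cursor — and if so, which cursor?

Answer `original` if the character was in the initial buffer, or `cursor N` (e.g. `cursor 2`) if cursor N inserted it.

After op 1 (insert('m')): buffer="rmlwnxsxtmfm" (len 12), cursors c1@2 c2@10 c3@12, authorship .1.......2.3
After op 2 (add_cursor(11)): buffer="rmlwnxsxtmfm" (len 12), cursors c1@2 c2@10 c4@11 c3@12, authorship .1.......2.3
After op 3 (insert('v')): buffer="rmvlwnxsxtmvfvmv" (len 16), cursors c1@3 c2@12 c4@14 c3@16, authorship .11.......22.433
After op 4 (insert('x')): buffer="rmvxlwnxsxtmvxfvxmvx" (len 20), cursors c1@4 c2@14 c4@17 c3@20, authorship .111.......222.44333
After op 5 (insert('e')): buffer="rmvxelwnxsxtmvxefvxemvxe" (len 24), cursors c1@5 c2@16 c4@20 c3@24, authorship .1111.......2222.4443333
After op 6 (move_left): buffer="rmvxelwnxsxtmvxefvxemvxe" (len 24), cursors c1@4 c2@15 c4@19 c3@23, authorship .1111.......2222.4443333
After op 7 (insert('m')): buffer="rmvxmelwnxsxtmvxmefvxmemvxme" (len 28), cursors c1@5 c2@17 c4@22 c3@27, authorship .11111.......22222.444433333
After op 8 (insert('q')): buffer="rmvxmqelwnxsxtmvxmqefvxmqemvxmqe" (len 32), cursors c1@6 c2@19 c4@25 c3@31, authorship .111111.......222222.44444333333
Authorship (.=original, N=cursor N): . 1 1 1 1 1 1 . . . . . . . 2 2 2 2 2 2 . 4 4 4 4 4 3 3 3 3 3 3
Index 25: author = 4

Answer: cursor 4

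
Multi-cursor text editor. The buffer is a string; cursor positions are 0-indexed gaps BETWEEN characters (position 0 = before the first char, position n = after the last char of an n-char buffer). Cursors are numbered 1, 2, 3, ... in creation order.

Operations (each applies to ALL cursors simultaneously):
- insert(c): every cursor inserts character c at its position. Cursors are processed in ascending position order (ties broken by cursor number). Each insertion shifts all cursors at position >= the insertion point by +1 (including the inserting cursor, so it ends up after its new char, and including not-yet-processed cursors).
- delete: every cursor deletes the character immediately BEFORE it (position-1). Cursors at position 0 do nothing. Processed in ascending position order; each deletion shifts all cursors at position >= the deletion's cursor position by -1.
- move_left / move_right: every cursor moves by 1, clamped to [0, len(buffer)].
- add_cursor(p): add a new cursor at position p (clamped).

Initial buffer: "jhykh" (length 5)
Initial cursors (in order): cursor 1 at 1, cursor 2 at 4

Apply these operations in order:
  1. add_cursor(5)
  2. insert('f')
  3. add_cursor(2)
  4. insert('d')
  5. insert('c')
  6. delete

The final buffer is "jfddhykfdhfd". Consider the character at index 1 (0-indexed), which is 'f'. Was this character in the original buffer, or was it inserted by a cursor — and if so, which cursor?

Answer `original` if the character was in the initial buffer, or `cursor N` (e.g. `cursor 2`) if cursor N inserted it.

Answer: cursor 1

Derivation:
After op 1 (add_cursor(5)): buffer="jhykh" (len 5), cursors c1@1 c2@4 c3@5, authorship .....
After op 2 (insert('f')): buffer="jfhykfhf" (len 8), cursors c1@2 c2@6 c3@8, authorship .1...2.3
After op 3 (add_cursor(2)): buffer="jfhykfhf" (len 8), cursors c1@2 c4@2 c2@6 c3@8, authorship .1...2.3
After op 4 (insert('d')): buffer="jfddhykfdhfd" (len 12), cursors c1@4 c4@4 c2@9 c3@12, authorship .114...22.33
After op 5 (insert('c')): buffer="jfddcchykfdchfdc" (len 16), cursors c1@6 c4@6 c2@12 c3@16, authorship .11414...222.333
After op 6 (delete): buffer="jfddhykfdhfd" (len 12), cursors c1@4 c4@4 c2@9 c3@12, authorship .114...22.33
Authorship (.=original, N=cursor N): . 1 1 4 . . . 2 2 . 3 3
Index 1: author = 1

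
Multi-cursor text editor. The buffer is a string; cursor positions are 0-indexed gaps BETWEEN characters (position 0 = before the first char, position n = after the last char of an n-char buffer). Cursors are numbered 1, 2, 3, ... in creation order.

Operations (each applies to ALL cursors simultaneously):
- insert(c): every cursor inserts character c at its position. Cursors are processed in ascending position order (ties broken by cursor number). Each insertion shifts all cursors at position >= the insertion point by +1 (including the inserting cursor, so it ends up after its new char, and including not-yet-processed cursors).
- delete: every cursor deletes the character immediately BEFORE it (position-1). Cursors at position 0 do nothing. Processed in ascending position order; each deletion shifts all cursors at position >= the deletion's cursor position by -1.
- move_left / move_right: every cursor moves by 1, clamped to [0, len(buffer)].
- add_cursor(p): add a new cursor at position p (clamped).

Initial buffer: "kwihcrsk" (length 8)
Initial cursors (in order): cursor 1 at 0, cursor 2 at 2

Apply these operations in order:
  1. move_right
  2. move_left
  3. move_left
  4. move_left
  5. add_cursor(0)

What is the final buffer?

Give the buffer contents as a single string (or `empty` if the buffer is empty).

After op 1 (move_right): buffer="kwihcrsk" (len 8), cursors c1@1 c2@3, authorship ........
After op 2 (move_left): buffer="kwihcrsk" (len 8), cursors c1@0 c2@2, authorship ........
After op 3 (move_left): buffer="kwihcrsk" (len 8), cursors c1@0 c2@1, authorship ........
After op 4 (move_left): buffer="kwihcrsk" (len 8), cursors c1@0 c2@0, authorship ........
After op 5 (add_cursor(0)): buffer="kwihcrsk" (len 8), cursors c1@0 c2@0 c3@0, authorship ........

Answer: kwihcrsk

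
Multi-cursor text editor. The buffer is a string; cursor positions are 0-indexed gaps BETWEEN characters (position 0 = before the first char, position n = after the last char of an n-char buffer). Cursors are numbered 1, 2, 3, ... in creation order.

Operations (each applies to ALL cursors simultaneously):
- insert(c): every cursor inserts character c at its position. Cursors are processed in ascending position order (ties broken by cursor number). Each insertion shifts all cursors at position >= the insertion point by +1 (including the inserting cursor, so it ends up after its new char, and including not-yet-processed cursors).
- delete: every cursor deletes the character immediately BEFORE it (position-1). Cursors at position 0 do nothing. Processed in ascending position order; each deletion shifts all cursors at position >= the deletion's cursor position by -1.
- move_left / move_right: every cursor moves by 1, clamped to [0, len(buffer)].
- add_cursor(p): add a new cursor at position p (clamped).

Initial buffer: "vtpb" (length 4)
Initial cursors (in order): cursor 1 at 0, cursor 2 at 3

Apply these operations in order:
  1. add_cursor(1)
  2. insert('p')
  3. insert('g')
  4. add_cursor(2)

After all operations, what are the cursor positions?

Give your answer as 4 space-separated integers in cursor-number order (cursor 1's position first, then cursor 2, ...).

After op 1 (add_cursor(1)): buffer="vtpb" (len 4), cursors c1@0 c3@1 c2@3, authorship ....
After op 2 (insert('p')): buffer="pvptppb" (len 7), cursors c1@1 c3@3 c2@6, authorship 1.3..2.
After op 3 (insert('g')): buffer="pgvpgtppgb" (len 10), cursors c1@2 c3@5 c2@9, authorship 11.33..22.
After op 4 (add_cursor(2)): buffer="pgvpgtppgb" (len 10), cursors c1@2 c4@2 c3@5 c2@9, authorship 11.33..22.

Answer: 2 9 5 2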